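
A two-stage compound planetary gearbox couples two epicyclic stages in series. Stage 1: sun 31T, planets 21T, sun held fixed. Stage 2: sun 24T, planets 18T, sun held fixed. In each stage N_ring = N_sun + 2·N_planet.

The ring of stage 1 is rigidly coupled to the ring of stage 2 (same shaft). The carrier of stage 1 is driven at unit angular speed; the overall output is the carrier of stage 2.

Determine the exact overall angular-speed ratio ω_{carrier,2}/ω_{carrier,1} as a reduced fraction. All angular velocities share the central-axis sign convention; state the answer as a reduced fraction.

520/511

Stage 1: N_ring = 31 + 2·21 = 73
Stage 1: 31(ω_s−ω_c) = −73(ω_r−ω_c),  ω_s=0, ω_c=1
Stage 1: ω_r = 1 − (31/73)(0−1) = 104/73
  ⇒ ω_r¹/ω_c¹ = 104/73
Stage 2: N_ring = 24 + 2·18 = 60
Stage 2: 24(ω_s−ω_c) = −60(ω_r−ω_c),  ω_s=0, ω_r=1
Stage 2: 24(0−ω_c) = −60(1−ω_c)  ⇒  84ω_c = 60  ⇒  ω_c = 5/7
  ⇒ ω_c²/ω_r² = 5/7
Coupling ω_r² = ω_r¹ ⇒ overall = 104/73 × 5/7 = 520/511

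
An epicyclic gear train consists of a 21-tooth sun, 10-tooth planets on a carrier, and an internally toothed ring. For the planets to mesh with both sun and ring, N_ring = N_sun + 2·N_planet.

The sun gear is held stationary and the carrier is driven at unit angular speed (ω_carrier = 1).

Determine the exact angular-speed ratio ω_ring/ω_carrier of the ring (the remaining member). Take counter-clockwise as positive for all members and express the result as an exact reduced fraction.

N_ring = 21 + 2·10 = 41
21(ω_s−ω_c) = −41(ω_r−ω_c),  ω_s=0, ω_c=1
ω_r = 1 − (21/41)(0−1) = 62/41
ω_r/ω_c = 62/41

62/41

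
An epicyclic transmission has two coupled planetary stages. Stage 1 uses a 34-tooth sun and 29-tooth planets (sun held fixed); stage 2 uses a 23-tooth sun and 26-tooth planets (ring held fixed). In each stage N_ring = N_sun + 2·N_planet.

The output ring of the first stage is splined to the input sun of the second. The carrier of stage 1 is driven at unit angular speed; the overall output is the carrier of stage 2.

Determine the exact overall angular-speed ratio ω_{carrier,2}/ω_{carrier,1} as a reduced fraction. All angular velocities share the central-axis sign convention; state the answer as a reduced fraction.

9/28

Stage 1: N_ring = 34 + 2·29 = 92
Stage 1: 34(ω_s−ω_c) = −92(ω_r−ω_c),  ω_s=0, ω_c=1
Stage 1: ω_r = 1 − (34/92)(0−1) = 63/46
  ⇒ ω_r¹/ω_c¹ = 63/46
Stage 2: N_ring = 23 + 2·26 = 75
Stage 2: 23(ω_s−ω_c) = −75(ω_r−ω_c),  ω_r=0, ω_s=1
Stage 2: 23(1−ω_c) = −75(0−ω_c)  ⇒  98ω_c = 23  ⇒  ω_c = 23/98
  ⇒ ω_c²/ω_s² = 23/98
Coupling ω_s² = ω_r¹ ⇒ overall = 63/46 × 23/98 = 9/28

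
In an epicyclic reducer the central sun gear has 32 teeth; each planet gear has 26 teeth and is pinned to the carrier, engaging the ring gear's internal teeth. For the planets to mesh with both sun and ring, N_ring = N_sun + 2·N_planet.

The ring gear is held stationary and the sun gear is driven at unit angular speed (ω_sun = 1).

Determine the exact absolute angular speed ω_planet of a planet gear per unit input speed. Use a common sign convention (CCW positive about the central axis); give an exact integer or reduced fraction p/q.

N_ring = 32 + 2·26 = 84
32(ω_s−ω_c) = −84(ω_r−ω_c),  ω_r=0, ω_s=1
32(1−ω_c) = −84(0−ω_c)  ⇒  116ω_c = 32  ⇒  ω_c = 8/29
sun–planet: 32·(1−8/29) = −26·(ω_p−ω_c)  ⇒  ω_p−ω_c = −(32/26)·(21/29) = -336/377
ω_p = 8/29 − 336/377 = -8/13

-8/13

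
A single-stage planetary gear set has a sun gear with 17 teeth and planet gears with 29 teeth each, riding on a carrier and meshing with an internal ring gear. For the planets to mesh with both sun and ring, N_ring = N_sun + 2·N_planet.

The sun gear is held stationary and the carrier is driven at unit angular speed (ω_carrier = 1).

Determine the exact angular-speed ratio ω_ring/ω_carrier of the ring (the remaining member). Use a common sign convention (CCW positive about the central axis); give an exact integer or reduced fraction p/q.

92/75

N_ring = 17 + 2·29 = 75
17(ω_s−ω_c) = −75(ω_r−ω_c),  ω_s=0, ω_c=1
ω_r = 1 − (17/75)(0−1) = 92/75
ω_r/ω_c = 92/75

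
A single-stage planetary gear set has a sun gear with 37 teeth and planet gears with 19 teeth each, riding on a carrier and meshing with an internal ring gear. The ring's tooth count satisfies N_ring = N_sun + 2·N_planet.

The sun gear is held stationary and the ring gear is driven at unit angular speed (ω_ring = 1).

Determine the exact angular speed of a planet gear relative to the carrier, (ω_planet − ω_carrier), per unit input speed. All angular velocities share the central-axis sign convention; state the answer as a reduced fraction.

2775/2128

N_ring = 37 + 2·19 = 75
37(ω_s−ω_c) = −75(ω_r−ω_c),  ω_s=0, ω_r=1
37(0−ω_c) = −75(1−ω_c)  ⇒  112ω_c = 75  ⇒  ω_c = 75/112
sun–planet: 37·(0−75/112) = −19·(ω_p−ω_c)  ⇒  ω_p−ω_c = −(37/19)·(-75/112) = 2775/2128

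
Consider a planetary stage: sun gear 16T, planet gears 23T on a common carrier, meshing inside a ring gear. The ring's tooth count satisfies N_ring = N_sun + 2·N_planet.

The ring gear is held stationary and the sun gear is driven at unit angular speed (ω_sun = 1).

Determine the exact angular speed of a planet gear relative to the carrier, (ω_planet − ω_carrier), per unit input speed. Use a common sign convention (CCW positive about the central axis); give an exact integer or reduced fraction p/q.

N_ring = 16 + 2·23 = 62
16(ω_s−ω_c) = −62(ω_r−ω_c),  ω_r=0, ω_s=1
16(1−ω_c) = −62(0−ω_c)  ⇒  78ω_c = 16  ⇒  ω_c = 8/39
sun–planet: 16·(1−8/39) = −23·(ω_p−ω_c)  ⇒  ω_p−ω_c = −(16/23)·(31/39) = -496/897

-496/897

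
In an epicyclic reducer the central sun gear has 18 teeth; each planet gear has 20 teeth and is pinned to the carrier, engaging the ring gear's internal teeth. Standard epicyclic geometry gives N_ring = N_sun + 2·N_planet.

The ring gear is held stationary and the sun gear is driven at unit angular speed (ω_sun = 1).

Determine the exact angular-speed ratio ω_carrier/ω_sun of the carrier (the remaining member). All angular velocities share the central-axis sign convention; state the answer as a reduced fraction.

9/38

N_ring = 18 + 2·20 = 58
18(ω_s−ω_c) = −58(ω_r−ω_c),  ω_r=0, ω_s=1
18(1−ω_c) = −58(0−ω_c)  ⇒  76ω_c = 18  ⇒  ω_c = 9/38
ω_c/ω_s = 9/38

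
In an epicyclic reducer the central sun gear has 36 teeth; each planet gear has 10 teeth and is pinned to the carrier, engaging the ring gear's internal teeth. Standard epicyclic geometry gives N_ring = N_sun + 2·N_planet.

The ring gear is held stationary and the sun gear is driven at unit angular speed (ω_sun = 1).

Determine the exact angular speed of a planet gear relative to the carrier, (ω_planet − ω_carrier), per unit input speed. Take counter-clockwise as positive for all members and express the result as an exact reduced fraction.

-252/115

N_ring = 36 + 2·10 = 56
36(ω_s−ω_c) = −56(ω_r−ω_c),  ω_r=0, ω_s=1
36(1−ω_c) = −56(0−ω_c)  ⇒  92ω_c = 36  ⇒  ω_c = 9/23
sun–planet: 36·(1−9/23) = −10·(ω_p−ω_c)  ⇒  ω_p−ω_c = −(36/10)·(14/23) = -252/115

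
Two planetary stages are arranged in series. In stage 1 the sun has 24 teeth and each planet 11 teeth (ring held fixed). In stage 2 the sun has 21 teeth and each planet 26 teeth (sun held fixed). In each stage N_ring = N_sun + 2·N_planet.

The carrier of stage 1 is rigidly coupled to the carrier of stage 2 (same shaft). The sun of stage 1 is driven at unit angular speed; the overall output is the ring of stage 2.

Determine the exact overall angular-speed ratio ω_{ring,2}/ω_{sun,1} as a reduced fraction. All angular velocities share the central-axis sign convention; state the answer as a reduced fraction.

Stage 1: N_ring = 24 + 2·11 = 46
Stage 1: 24(ω_s−ω_c) = −46(ω_r−ω_c),  ω_r=0, ω_s=1
Stage 1: 24(1−ω_c) = −46(0−ω_c)  ⇒  70ω_c = 24  ⇒  ω_c = 12/35
  ⇒ ω_c¹/ω_s¹ = 12/35
Stage 2: N_ring = 21 + 2·26 = 73
Stage 2: 21(ω_s−ω_c) = −73(ω_r−ω_c),  ω_s=0, ω_c=1
Stage 2: ω_r = 1 − (21/73)(0−1) = 94/73
  ⇒ ω_r²/ω_c² = 94/73
Coupling ω_c² = ω_c¹ ⇒ overall = 12/35 × 94/73 = 1128/2555

1128/2555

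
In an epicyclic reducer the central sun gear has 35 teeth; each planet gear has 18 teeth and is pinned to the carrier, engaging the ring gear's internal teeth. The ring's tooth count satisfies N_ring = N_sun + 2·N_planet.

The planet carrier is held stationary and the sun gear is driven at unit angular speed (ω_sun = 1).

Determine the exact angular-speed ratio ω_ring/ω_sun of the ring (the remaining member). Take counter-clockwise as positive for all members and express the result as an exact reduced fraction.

N_ring = 35 + 2·18 = 71
35(ω_s−ω_c) = −71(ω_r−ω_c),  ω_c=0, ω_s=1
ω_r = 0 − (35/71)(1−0) = -35/71
ω_r/ω_s = -35/71

-35/71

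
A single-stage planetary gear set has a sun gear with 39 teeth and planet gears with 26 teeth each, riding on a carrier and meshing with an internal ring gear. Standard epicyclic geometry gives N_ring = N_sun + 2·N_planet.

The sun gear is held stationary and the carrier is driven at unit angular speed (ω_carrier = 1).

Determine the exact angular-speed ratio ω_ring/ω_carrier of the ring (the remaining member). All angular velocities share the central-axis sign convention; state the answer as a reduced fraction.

10/7

N_ring = 39 + 2·26 = 91
39(ω_s−ω_c) = −91(ω_r−ω_c),  ω_s=0, ω_c=1
ω_r = 1 − (39/91)(0−1) = 10/7
ω_r/ω_c = 10/7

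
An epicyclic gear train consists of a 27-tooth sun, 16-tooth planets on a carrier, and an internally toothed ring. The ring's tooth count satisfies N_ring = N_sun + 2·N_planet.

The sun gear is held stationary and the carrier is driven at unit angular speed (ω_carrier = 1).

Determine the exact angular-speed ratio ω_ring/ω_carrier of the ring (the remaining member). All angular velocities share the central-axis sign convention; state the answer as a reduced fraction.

86/59

N_ring = 27 + 2·16 = 59
27(ω_s−ω_c) = −59(ω_r−ω_c),  ω_s=0, ω_c=1
ω_r = 1 − (27/59)(0−1) = 86/59
ω_r/ω_c = 86/59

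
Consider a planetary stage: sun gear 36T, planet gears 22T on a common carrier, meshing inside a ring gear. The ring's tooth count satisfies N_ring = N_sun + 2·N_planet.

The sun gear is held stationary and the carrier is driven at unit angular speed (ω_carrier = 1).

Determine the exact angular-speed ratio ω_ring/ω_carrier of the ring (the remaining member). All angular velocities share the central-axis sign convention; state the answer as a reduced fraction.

N_ring = 36 + 2·22 = 80
36(ω_s−ω_c) = −80(ω_r−ω_c),  ω_s=0, ω_c=1
ω_r = 1 − (36/80)(0−1) = 29/20
ω_r/ω_c = 29/20

29/20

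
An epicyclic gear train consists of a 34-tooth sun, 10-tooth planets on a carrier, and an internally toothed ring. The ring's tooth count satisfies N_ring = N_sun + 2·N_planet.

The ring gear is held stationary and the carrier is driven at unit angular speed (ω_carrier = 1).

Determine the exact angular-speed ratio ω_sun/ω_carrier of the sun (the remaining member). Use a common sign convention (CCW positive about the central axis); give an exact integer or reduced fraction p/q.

N_ring = 34 + 2·10 = 54
34(ω_s−ω_c) = −54(ω_r−ω_c),  ω_r=0, ω_c=1
ω_s = 1 − (54/34)(0−1) = 44/17
ω_s/ω_c = 44/17

44/17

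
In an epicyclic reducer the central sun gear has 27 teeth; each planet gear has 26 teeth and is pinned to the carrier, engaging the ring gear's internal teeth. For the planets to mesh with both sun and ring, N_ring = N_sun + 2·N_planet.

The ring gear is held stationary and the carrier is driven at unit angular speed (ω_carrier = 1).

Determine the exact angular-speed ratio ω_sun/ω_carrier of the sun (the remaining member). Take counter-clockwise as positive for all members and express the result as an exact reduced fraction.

106/27

N_ring = 27 + 2·26 = 79
27(ω_s−ω_c) = −79(ω_r−ω_c),  ω_r=0, ω_c=1
ω_s = 1 − (79/27)(0−1) = 106/27
ω_s/ω_c = 106/27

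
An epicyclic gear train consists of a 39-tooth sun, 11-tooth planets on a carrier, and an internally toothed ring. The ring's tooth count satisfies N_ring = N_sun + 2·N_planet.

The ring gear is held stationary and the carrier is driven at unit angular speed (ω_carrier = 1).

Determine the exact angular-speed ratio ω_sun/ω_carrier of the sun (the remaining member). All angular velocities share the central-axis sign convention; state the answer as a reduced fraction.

100/39

N_ring = 39 + 2·11 = 61
39(ω_s−ω_c) = −61(ω_r−ω_c),  ω_r=0, ω_c=1
ω_s = 1 − (61/39)(0−1) = 100/39
ω_s/ω_c = 100/39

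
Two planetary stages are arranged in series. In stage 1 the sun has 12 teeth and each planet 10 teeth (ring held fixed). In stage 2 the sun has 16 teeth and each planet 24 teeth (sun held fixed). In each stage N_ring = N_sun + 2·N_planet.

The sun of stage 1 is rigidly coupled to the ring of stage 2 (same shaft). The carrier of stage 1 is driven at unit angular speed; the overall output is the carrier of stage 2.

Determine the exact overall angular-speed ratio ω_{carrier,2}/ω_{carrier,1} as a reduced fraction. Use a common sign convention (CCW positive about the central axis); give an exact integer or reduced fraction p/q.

Stage 1: N_ring = 12 + 2·10 = 32
Stage 1: 12(ω_s−ω_c) = −32(ω_r−ω_c),  ω_r=0, ω_c=1
Stage 1: ω_s = 1 − (32/12)(0−1) = 11/3
  ⇒ ω_s¹/ω_c¹ = 11/3
Stage 2: N_ring = 16 + 2·24 = 64
Stage 2: 16(ω_s−ω_c) = −64(ω_r−ω_c),  ω_s=0, ω_r=1
Stage 2: 16(0−ω_c) = −64(1−ω_c)  ⇒  80ω_c = 64  ⇒  ω_c = 4/5
  ⇒ ω_c²/ω_r² = 4/5
Coupling ω_r² = ω_s¹ ⇒ overall = 11/3 × 4/5 = 44/15

44/15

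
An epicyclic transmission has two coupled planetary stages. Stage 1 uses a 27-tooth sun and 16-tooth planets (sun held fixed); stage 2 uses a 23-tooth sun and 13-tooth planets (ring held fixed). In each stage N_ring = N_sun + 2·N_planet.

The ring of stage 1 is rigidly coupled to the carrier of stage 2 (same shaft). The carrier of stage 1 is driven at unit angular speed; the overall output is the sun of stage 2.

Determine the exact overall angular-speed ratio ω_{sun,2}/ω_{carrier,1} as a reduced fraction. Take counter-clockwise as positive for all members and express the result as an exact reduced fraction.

6192/1357

Stage 1: N_ring = 27 + 2·16 = 59
Stage 1: 27(ω_s−ω_c) = −59(ω_r−ω_c),  ω_s=0, ω_c=1
Stage 1: ω_r = 1 − (27/59)(0−1) = 86/59
  ⇒ ω_r¹/ω_c¹ = 86/59
Stage 2: N_ring = 23 + 2·13 = 49
Stage 2: 23(ω_s−ω_c) = −49(ω_r−ω_c),  ω_r=0, ω_c=1
Stage 2: ω_s = 1 − (49/23)(0−1) = 72/23
  ⇒ ω_s²/ω_c² = 72/23
Coupling ω_c² = ω_r¹ ⇒ overall = 86/59 × 72/23 = 6192/1357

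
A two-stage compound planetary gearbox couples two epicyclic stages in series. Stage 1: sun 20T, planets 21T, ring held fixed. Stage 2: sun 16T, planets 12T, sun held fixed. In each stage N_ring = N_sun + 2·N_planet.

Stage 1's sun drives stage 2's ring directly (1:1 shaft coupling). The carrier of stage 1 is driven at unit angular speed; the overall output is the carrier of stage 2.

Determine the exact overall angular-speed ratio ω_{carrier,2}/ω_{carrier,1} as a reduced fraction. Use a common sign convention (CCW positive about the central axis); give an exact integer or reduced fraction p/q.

41/14

Stage 1: N_ring = 20 + 2·21 = 62
Stage 1: 20(ω_s−ω_c) = −62(ω_r−ω_c),  ω_r=0, ω_c=1
Stage 1: ω_s = 1 − (62/20)(0−1) = 41/10
  ⇒ ω_s¹/ω_c¹ = 41/10
Stage 2: N_ring = 16 + 2·12 = 40
Stage 2: 16(ω_s−ω_c) = −40(ω_r−ω_c),  ω_s=0, ω_r=1
Stage 2: 16(0−ω_c) = −40(1−ω_c)  ⇒  56ω_c = 40  ⇒  ω_c = 5/7
  ⇒ ω_c²/ω_r² = 5/7
Coupling ω_r² = ω_s¹ ⇒ overall = 41/10 × 5/7 = 41/14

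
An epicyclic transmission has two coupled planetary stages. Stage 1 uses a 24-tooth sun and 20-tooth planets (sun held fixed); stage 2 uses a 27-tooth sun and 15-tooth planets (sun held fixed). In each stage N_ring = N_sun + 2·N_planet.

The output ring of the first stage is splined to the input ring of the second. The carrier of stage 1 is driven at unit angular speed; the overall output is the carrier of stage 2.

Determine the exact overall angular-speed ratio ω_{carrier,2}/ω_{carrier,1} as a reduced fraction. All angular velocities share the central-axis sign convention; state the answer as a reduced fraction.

Stage 1: N_ring = 24 + 2·20 = 64
Stage 1: 24(ω_s−ω_c) = −64(ω_r−ω_c),  ω_s=0, ω_c=1
Stage 1: ω_r = 1 − (24/64)(0−1) = 11/8
  ⇒ ω_r¹/ω_c¹ = 11/8
Stage 2: N_ring = 27 + 2·15 = 57
Stage 2: 27(ω_s−ω_c) = −57(ω_r−ω_c),  ω_s=0, ω_r=1
Stage 2: 27(0−ω_c) = −57(1−ω_c)  ⇒  84ω_c = 57  ⇒  ω_c = 19/28
  ⇒ ω_c²/ω_r² = 19/28
Coupling ω_r² = ω_r¹ ⇒ overall = 11/8 × 19/28 = 209/224

209/224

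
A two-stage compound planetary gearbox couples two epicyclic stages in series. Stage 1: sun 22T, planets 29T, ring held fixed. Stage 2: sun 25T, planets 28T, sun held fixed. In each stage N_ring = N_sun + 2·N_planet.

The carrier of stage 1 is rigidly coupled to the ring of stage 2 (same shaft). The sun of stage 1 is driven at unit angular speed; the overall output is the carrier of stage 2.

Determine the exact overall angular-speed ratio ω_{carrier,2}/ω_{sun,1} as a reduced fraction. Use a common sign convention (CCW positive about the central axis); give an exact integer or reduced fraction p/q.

Stage 1: N_ring = 22 + 2·29 = 80
Stage 1: 22(ω_s−ω_c) = −80(ω_r−ω_c),  ω_r=0, ω_s=1
Stage 1: 22(1−ω_c) = −80(0−ω_c)  ⇒  102ω_c = 22  ⇒  ω_c = 11/51
  ⇒ ω_c¹/ω_s¹ = 11/51
Stage 2: N_ring = 25 + 2·28 = 81
Stage 2: 25(ω_s−ω_c) = −81(ω_r−ω_c),  ω_s=0, ω_r=1
Stage 2: 25(0−ω_c) = −81(1−ω_c)  ⇒  106ω_c = 81  ⇒  ω_c = 81/106
  ⇒ ω_c²/ω_r² = 81/106
Coupling ω_r² = ω_c¹ ⇒ overall = 11/51 × 81/106 = 297/1802

297/1802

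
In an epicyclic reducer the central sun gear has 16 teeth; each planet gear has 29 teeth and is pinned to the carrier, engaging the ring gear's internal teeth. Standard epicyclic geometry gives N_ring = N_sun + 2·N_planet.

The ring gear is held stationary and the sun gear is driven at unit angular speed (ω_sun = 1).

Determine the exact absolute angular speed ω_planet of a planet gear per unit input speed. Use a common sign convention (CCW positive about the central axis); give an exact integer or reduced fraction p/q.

N_ring = 16 + 2·29 = 74
16(ω_s−ω_c) = −74(ω_r−ω_c),  ω_r=0, ω_s=1
16(1−ω_c) = −74(0−ω_c)  ⇒  90ω_c = 16  ⇒  ω_c = 8/45
sun–planet: 16·(1−8/45) = −29·(ω_p−ω_c)  ⇒  ω_p−ω_c = −(16/29)·(37/45) = -592/1305
ω_p = 8/45 − 592/1305 = -8/29

-8/29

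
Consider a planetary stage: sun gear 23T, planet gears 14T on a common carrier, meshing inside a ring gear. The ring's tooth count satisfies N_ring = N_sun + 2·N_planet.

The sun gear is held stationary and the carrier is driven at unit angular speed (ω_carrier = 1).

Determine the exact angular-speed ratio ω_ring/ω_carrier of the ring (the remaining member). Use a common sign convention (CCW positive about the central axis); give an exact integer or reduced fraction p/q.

N_ring = 23 + 2·14 = 51
23(ω_s−ω_c) = −51(ω_r−ω_c),  ω_s=0, ω_c=1
ω_r = 1 − (23/51)(0−1) = 74/51
ω_r/ω_c = 74/51

74/51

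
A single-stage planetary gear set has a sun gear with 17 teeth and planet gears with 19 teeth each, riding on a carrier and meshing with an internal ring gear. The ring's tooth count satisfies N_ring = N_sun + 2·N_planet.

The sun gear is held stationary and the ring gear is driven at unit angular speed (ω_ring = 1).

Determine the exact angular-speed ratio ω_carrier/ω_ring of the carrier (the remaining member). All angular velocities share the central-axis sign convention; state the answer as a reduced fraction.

N_ring = 17 + 2·19 = 55
17(ω_s−ω_c) = −55(ω_r−ω_c),  ω_s=0, ω_r=1
17(0−ω_c) = −55(1−ω_c)  ⇒  72ω_c = 55  ⇒  ω_c = 55/72
ω_c/ω_r = 55/72

55/72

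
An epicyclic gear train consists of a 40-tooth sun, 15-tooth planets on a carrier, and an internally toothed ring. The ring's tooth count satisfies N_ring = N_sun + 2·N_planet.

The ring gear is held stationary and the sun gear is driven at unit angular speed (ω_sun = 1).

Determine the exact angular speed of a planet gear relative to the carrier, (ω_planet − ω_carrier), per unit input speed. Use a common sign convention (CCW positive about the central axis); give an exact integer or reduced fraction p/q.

-56/33

N_ring = 40 + 2·15 = 70
40(ω_s−ω_c) = −70(ω_r−ω_c),  ω_r=0, ω_s=1
40(1−ω_c) = −70(0−ω_c)  ⇒  110ω_c = 40  ⇒  ω_c = 4/11
sun–planet: 40·(1−4/11) = −15·(ω_p−ω_c)  ⇒  ω_p−ω_c = −(40/15)·(7/11) = -56/33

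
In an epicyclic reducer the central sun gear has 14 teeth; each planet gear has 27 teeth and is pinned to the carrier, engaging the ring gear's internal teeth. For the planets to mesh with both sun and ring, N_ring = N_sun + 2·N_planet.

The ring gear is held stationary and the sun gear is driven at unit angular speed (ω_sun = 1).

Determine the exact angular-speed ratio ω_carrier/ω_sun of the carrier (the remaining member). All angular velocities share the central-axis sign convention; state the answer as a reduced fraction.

7/41

N_ring = 14 + 2·27 = 68
14(ω_s−ω_c) = −68(ω_r−ω_c),  ω_r=0, ω_s=1
14(1−ω_c) = −68(0−ω_c)  ⇒  82ω_c = 14  ⇒  ω_c = 7/41
ω_c/ω_s = 7/41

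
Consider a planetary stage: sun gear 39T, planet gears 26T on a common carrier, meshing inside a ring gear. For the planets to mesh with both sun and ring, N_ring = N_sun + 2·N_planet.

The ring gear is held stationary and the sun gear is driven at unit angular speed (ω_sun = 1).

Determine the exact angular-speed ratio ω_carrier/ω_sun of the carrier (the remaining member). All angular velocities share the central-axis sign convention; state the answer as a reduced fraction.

N_ring = 39 + 2·26 = 91
39(ω_s−ω_c) = −91(ω_r−ω_c),  ω_r=0, ω_s=1
39(1−ω_c) = −91(0−ω_c)  ⇒  130ω_c = 39  ⇒  ω_c = 3/10
ω_c/ω_s = 3/10

3/10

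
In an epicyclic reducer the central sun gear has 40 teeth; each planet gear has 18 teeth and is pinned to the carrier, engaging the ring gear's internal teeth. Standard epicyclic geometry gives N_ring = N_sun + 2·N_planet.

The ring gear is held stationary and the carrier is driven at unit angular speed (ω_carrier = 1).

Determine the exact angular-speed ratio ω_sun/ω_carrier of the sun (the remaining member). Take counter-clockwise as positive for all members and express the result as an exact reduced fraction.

N_ring = 40 + 2·18 = 76
40(ω_s−ω_c) = −76(ω_r−ω_c),  ω_r=0, ω_c=1
ω_s = 1 − (76/40)(0−1) = 29/10
ω_s/ω_c = 29/10

29/10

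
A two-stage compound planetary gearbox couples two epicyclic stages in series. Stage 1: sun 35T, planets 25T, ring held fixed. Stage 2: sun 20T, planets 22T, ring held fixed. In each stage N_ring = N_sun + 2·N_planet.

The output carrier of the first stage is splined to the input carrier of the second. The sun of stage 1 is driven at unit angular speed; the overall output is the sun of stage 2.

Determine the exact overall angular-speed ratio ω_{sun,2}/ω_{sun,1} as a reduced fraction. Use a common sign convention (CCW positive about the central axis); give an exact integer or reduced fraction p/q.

Stage 1: N_ring = 35 + 2·25 = 85
Stage 1: 35(ω_s−ω_c) = −85(ω_r−ω_c),  ω_r=0, ω_s=1
Stage 1: 35(1−ω_c) = −85(0−ω_c)  ⇒  120ω_c = 35  ⇒  ω_c = 7/24
  ⇒ ω_c¹/ω_s¹ = 7/24
Stage 2: N_ring = 20 + 2·22 = 64
Stage 2: 20(ω_s−ω_c) = −64(ω_r−ω_c),  ω_r=0, ω_c=1
Stage 2: ω_s = 1 − (64/20)(0−1) = 21/5
  ⇒ ω_s²/ω_c² = 21/5
Coupling ω_c² = ω_c¹ ⇒ overall = 7/24 × 21/5 = 49/40

49/40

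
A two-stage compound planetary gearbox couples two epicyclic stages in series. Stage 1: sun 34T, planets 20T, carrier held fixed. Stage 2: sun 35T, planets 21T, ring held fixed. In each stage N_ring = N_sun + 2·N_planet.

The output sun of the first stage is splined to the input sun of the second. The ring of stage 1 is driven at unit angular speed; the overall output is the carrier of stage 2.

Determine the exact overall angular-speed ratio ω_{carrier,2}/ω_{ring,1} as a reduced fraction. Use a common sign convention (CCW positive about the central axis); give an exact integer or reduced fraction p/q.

Stage 1: N_ring = 34 + 2·20 = 74
Stage 1: 34(ω_s−ω_c) = −74(ω_r−ω_c),  ω_c=0, ω_r=1
Stage 1: ω_s = 0 − (74/34)(1−0) = -37/17
  ⇒ ω_s¹/ω_r¹ = -37/17
Stage 2: N_ring = 35 + 2·21 = 77
Stage 2: 35(ω_s−ω_c) = −77(ω_r−ω_c),  ω_r=0, ω_s=1
Stage 2: 35(1−ω_c) = −77(0−ω_c)  ⇒  112ω_c = 35  ⇒  ω_c = 5/16
  ⇒ ω_c²/ω_s² = 5/16
Coupling ω_s² = ω_s¹ ⇒ overall = -37/17 × 5/16 = -185/272

-185/272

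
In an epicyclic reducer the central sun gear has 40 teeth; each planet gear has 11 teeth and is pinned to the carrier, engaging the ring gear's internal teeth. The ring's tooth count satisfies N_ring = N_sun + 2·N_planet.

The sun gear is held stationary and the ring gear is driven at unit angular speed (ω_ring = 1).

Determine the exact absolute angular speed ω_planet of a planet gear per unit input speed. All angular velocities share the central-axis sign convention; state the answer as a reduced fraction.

31/11

N_ring = 40 + 2·11 = 62
40(ω_s−ω_c) = −62(ω_r−ω_c),  ω_s=0, ω_r=1
40(0−ω_c) = −62(1−ω_c)  ⇒  102ω_c = 62  ⇒  ω_c = 31/51
sun–planet: 40·(0−31/51) = −11·(ω_p−ω_c)  ⇒  ω_p−ω_c = −(40/11)·(-31/51) = 1240/561
ω_p = 31/51 + 1240/561 = 31/11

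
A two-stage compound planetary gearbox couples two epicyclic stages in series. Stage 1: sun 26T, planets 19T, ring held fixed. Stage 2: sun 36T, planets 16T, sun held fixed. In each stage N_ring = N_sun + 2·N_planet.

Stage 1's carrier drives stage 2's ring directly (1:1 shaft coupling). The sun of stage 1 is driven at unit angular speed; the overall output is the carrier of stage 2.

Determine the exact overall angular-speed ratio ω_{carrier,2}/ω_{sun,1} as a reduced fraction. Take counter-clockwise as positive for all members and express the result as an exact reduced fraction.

17/90

Stage 1: N_ring = 26 + 2·19 = 64
Stage 1: 26(ω_s−ω_c) = −64(ω_r−ω_c),  ω_r=0, ω_s=1
Stage 1: 26(1−ω_c) = −64(0−ω_c)  ⇒  90ω_c = 26  ⇒  ω_c = 13/45
  ⇒ ω_c¹/ω_s¹ = 13/45
Stage 2: N_ring = 36 + 2·16 = 68
Stage 2: 36(ω_s−ω_c) = −68(ω_r−ω_c),  ω_s=0, ω_r=1
Stage 2: 36(0−ω_c) = −68(1−ω_c)  ⇒  104ω_c = 68  ⇒  ω_c = 17/26
  ⇒ ω_c²/ω_r² = 17/26
Coupling ω_r² = ω_c¹ ⇒ overall = 13/45 × 17/26 = 17/90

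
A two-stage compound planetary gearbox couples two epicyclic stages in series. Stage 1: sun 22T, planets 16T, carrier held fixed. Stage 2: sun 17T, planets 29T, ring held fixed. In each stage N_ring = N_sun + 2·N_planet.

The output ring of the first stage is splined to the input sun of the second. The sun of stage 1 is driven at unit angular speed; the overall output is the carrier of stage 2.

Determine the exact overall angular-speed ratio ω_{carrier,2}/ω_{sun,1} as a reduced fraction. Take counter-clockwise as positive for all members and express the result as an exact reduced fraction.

Stage 1: N_ring = 22 + 2·16 = 54
Stage 1: 22(ω_s−ω_c) = −54(ω_r−ω_c),  ω_c=0, ω_s=1
Stage 1: ω_r = 0 − (22/54)(1−0) = -11/27
  ⇒ ω_r¹/ω_s¹ = -11/27
Stage 2: N_ring = 17 + 2·29 = 75
Stage 2: 17(ω_s−ω_c) = −75(ω_r−ω_c),  ω_r=0, ω_s=1
Stage 2: 17(1−ω_c) = −75(0−ω_c)  ⇒  92ω_c = 17  ⇒  ω_c = 17/92
  ⇒ ω_c²/ω_s² = 17/92
Coupling ω_s² = ω_r¹ ⇒ overall = -11/27 × 17/92 = -187/2484

-187/2484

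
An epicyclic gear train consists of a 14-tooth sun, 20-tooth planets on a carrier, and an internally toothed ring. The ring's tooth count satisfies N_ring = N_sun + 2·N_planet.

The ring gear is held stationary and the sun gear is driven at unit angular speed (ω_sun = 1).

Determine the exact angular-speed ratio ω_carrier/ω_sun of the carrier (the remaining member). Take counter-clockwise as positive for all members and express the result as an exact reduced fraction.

7/34

N_ring = 14 + 2·20 = 54
14(ω_s−ω_c) = −54(ω_r−ω_c),  ω_r=0, ω_s=1
14(1−ω_c) = −54(0−ω_c)  ⇒  68ω_c = 14  ⇒  ω_c = 7/34
ω_c/ω_s = 7/34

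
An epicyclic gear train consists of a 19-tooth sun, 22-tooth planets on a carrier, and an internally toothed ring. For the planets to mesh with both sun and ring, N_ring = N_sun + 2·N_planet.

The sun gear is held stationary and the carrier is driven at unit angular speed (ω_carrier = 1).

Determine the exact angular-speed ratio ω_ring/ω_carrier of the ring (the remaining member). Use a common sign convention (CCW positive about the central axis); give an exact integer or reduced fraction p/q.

82/63

N_ring = 19 + 2·22 = 63
19(ω_s−ω_c) = −63(ω_r−ω_c),  ω_s=0, ω_c=1
ω_r = 1 − (19/63)(0−1) = 82/63
ω_r/ω_c = 82/63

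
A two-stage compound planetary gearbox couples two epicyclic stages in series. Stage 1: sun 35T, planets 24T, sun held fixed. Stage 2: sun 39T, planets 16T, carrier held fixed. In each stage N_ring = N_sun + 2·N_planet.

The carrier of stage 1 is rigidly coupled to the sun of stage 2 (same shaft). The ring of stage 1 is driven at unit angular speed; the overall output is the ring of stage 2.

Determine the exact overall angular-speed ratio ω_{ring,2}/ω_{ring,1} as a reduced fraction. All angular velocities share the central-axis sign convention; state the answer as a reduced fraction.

-3237/8378

Stage 1: N_ring = 35 + 2·24 = 83
Stage 1: 35(ω_s−ω_c) = −83(ω_r−ω_c),  ω_s=0, ω_r=1
Stage 1: 35(0−ω_c) = −83(1−ω_c)  ⇒  118ω_c = 83  ⇒  ω_c = 83/118
  ⇒ ω_c¹/ω_r¹ = 83/118
Stage 2: N_ring = 39 + 2·16 = 71
Stage 2: 39(ω_s−ω_c) = −71(ω_r−ω_c),  ω_c=0, ω_s=1
Stage 2: ω_r = 0 − (39/71)(1−0) = -39/71
  ⇒ ω_r²/ω_s² = -39/71
Coupling ω_s² = ω_c¹ ⇒ overall = 83/118 × -39/71 = -3237/8378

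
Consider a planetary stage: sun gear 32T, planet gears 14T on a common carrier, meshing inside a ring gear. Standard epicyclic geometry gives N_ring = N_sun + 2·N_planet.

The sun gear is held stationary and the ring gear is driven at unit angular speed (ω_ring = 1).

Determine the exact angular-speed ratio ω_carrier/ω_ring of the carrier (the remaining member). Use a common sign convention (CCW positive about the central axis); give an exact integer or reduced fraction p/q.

15/23

N_ring = 32 + 2·14 = 60
32(ω_s−ω_c) = −60(ω_r−ω_c),  ω_s=0, ω_r=1
32(0−ω_c) = −60(1−ω_c)  ⇒  92ω_c = 60  ⇒  ω_c = 15/23
ω_c/ω_r = 15/23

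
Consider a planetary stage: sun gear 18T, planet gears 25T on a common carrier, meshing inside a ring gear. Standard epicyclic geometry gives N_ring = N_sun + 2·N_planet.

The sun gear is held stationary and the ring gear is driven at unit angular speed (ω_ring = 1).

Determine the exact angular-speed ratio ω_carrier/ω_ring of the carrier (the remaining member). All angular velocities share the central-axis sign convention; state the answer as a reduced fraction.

34/43

N_ring = 18 + 2·25 = 68
18(ω_s−ω_c) = −68(ω_r−ω_c),  ω_s=0, ω_r=1
18(0−ω_c) = −68(1−ω_c)  ⇒  86ω_c = 68  ⇒  ω_c = 34/43
ω_c/ω_r = 34/43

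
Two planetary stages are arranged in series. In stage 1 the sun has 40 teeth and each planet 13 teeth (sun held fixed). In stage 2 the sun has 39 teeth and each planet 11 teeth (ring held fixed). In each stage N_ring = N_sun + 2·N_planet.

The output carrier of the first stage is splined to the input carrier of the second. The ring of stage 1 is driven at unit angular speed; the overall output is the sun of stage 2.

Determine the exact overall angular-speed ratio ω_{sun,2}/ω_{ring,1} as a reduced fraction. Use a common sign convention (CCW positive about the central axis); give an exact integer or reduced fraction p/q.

Stage 1: N_ring = 40 + 2·13 = 66
Stage 1: 40(ω_s−ω_c) = −66(ω_r−ω_c),  ω_s=0, ω_r=1
Stage 1: 40(0−ω_c) = −66(1−ω_c)  ⇒  106ω_c = 66  ⇒  ω_c = 33/53
  ⇒ ω_c¹/ω_r¹ = 33/53
Stage 2: N_ring = 39 + 2·11 = 61
Stage 2: 39(ω_s−ω_c) = −61(ω_r−ω_c),  ω_r=0, ω_c=1
Stage 2: ω_s = 1 − (61/39)(0−1) = 100/39
  ⇒ ω_s²/ω_c² = 100/39
Coupling ω_c² = ω_c¹ ⇒ overall = 33/53 × 100/39 = 1100/689

1100/689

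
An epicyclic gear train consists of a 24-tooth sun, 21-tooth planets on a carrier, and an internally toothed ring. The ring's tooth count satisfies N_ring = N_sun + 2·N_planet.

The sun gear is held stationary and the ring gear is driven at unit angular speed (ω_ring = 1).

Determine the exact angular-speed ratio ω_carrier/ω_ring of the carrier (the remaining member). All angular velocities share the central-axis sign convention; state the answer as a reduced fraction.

N_ring = 24 + 2·21 = 66
24(ω_s−ω_c) = −66(ω_r−ω_c),  ω_s=0, ω_r=1
24(0−ω_c) = −66(1−ω_c)  ⇒  90ω_c = 66  ⇒  ω_c = 11/15
ω_c/ω_r = 11/15

11/15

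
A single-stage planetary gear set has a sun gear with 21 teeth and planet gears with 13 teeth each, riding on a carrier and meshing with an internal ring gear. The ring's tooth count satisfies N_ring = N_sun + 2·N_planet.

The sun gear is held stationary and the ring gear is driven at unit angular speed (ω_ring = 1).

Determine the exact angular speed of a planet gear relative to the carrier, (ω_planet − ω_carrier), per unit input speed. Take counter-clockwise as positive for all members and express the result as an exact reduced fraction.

987/884

N_ring = 21 + 2·13 = 47
21(ω_s−ω_c) = −47(ω_r−ω_c),  ω_s=0, ω_r=1
21(0−ω_c) = −47(1−ω_c)  ⇒  68ω_c = 47  ⇒  ω_c = 47/68
sun–planet: 21·(0−47/68) = −13·(ω_p−ω_c)  ⇒  ω_p−ω_c = −(21/13)·(-47/68) = 987/884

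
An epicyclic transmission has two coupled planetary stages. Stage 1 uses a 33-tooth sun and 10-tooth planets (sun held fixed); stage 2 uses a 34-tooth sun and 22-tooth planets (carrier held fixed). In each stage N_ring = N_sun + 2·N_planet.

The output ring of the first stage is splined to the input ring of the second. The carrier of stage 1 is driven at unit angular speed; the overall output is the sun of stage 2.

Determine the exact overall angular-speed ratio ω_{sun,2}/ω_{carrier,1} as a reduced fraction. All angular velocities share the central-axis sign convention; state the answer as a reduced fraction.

Stage 1: N_ring = 33 + 2·10 = 53
Stage 1: 33(ω_s−ω_c) = −53(ω_r−ω_c),  ω_s=0, ω_c=1
Stage 1: ω_r = 1 − (33/53)(0−1) = 86/53
  ⇒ ω_r¹/ω_c¹ = 86/53
Stage 2: N_ring = 34 + 2·22 = 78
Stage 2: 34(ω_s−ω_c) = −78(ω_r−ω_c),  ω_c=0, ω_r=1
Stage 2: ω_s = 0 − (78/34)(1−0) = -39/17
  ⇒ ω_s²/ω_r² = -39/17
Coupling ω_r² = ω_r¹ ⇒ overall = 86/53 × -39/17 = -3354/901

-3354/901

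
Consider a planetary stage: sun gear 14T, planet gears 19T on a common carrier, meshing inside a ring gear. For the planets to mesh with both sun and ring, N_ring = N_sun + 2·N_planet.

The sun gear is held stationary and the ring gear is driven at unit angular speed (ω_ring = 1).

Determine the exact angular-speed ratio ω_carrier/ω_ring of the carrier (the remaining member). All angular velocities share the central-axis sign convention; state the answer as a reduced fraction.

N_ring = 14 + 2·19 = 52
14(ω_s−ω_c) = −52(ω_r−ω_c),  ω_s=0, ω_r=1
14(0−ω_c) = −52(1−ω_c)  ⇒  66ω_c = 52  ⇒  ω_c = 26/33
ω_c/ω_r = 26/33

26/33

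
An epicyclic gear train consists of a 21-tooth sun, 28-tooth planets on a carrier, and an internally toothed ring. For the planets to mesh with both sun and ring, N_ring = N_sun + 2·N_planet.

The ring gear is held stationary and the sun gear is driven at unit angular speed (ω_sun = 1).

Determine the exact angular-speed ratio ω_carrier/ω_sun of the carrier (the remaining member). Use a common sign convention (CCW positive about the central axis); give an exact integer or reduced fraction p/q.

3/14

N_ring = 21 + 2·28 = 77
21(ω_s−ω_c) = −77(ω_r−ω_c),  ω_r=0, ω_s=1
21(1−ω_c) = −77(0−ω_c)  ⇒  98ω_c = 21  ⇒  ω_c = 3/14
ω_c/ω_s = 3/14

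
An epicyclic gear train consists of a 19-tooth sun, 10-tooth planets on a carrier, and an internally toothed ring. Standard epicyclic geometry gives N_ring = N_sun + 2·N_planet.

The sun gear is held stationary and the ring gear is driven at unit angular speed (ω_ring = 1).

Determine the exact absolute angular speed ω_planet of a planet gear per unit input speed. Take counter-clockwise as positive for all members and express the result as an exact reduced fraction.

N_ring = 19 + 2·10 = 39
19(ω_s−ω_c) = −39(ω_r−ω_c),  ω_s=0, ω_r=1
19(0−ω_c) = −39(1−ω_c)  ⇒  58ω_c = 39  ⇒  ω_c = 39/58
sun–planet: 19·(0−39/58) = −10·(ω_p−ω_c)  ⇒  ω_p−ω_c = −(19/10)·(-39/58) = 741/580
ω_p = 39/58 + 741/580 = 39/20

39/20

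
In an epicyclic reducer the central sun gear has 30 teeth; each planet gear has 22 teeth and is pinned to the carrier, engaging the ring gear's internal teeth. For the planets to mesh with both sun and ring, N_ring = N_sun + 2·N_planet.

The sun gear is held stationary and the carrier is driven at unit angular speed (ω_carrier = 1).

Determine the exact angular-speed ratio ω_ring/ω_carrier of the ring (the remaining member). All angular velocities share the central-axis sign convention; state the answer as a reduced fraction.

52/37

N_ring = 30 + 2·22 = 74
30(ω_s−ω_c) = −74(ω_r−ω_c),  ω_s=0, ω_c=1
ω_r = 1 − (30/74)(0−1) = 52/37
ω_r/ω_c = 52/37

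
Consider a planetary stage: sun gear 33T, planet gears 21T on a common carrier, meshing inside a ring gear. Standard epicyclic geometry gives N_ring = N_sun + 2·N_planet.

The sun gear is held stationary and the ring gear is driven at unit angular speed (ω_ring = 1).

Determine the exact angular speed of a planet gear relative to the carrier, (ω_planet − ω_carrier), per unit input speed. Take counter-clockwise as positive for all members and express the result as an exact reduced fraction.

275/252

N_ring = 33 + 2·21 = 75
33(ω_s−ω_c) = −75(ω_r−ω_c),  ω_s=0, ω_r=1
33(0−ω_c) = −75(1−ω_c)  ⇒  108ω_c = 75  ⇒  ω_c = 25/36
sun–planet: 33·(0−25/36) = −21·(ω_p−ω_c)  ⇒  ω_p−ω_c = −(33/21)·(-25/36) = 275/252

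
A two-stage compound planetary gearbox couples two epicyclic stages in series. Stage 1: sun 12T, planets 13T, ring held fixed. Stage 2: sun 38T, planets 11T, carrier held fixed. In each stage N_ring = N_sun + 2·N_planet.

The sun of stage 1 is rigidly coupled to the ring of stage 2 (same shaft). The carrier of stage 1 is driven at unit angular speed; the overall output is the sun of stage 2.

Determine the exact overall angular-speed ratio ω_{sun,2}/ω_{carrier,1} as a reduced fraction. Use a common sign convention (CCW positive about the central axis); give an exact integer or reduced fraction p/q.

Stage 1: N_ring = 12 + 2·13 = 38
Stage 1: 12(ω_s−ω_c) = −38(ω_r−ω_c),  ω_r=0, ω_c=1
Stage 1: ω_s = 1 − (38/12)(0−1) = 25/6
  ⇒ ω_s¹/ω_c¹ = 25/6
Stage 2: N_ring = 38 + 2·11 = 60
Stage 2: 38(ω_s−ω_c) = −60(ω_r−ω_c),  ω_c=0, ω_r=1
Stage 2: ω_s = 0 − (60/38)(1−0) = -30/19
  ⇒ ω_s²/ω_r² = -30/19
Coupling ω_r² = ω_s¹ ⇒ overall = 25/6 × -30/19 = -125/19

-125/19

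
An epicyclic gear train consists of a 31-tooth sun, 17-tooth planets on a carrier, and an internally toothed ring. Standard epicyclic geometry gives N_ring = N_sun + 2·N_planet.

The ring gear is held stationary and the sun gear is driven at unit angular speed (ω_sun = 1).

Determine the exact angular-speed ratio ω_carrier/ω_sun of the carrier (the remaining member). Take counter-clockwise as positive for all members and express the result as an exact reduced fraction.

N_ring = 31 + 2·17 = 65
31(ω_s−ω_c) = −65(ω_r−ω_c),  ω_r=0, ω_s=1
31(1−ω_c) = −65(0−ω_c)  ⇒  96ω_c = 31  ⇒  ω_c = 31/96
ω_c/ω_s = 31/96

31/96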